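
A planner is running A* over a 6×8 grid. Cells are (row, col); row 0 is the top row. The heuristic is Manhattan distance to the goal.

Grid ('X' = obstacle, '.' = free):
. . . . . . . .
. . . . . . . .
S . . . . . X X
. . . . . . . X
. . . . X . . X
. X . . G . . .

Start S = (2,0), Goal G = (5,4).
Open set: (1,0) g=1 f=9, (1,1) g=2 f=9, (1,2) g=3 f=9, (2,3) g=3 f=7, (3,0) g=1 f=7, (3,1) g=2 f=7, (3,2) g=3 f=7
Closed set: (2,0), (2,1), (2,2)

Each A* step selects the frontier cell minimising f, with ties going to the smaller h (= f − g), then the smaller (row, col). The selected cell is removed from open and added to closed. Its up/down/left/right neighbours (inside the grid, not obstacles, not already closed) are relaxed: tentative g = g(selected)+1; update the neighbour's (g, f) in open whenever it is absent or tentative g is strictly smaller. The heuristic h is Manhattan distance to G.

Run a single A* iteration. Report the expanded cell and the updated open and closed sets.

expanded=(2,3); open=[(1,0) g=1 f=9, (1,1) g=2 f=9, (1,2) g=3 f=9, (1,3) g=4 f=9, (2,4) g=4 f=7, (3,0) g=1 f=7, (3,1) g=2 f=7, (3,2) g=3 f=7, (3,3) g=4 f=7]; closed=[(2,0), (2,1), (2,2), (2,3)]

step 1: expand (2,3) (f=7, h=4) → closed; open now [(1,0) g=1 f=9, (1,1) g=2 f=9, (1,2) g=3 f=9, (1,3) g=4 f=9, (2,4) g=4 f=7, (3,0) g=1 f=7, (3,1) g=2 f=7, (3,2) g=3 f=7, (3,3) g=4 f=7]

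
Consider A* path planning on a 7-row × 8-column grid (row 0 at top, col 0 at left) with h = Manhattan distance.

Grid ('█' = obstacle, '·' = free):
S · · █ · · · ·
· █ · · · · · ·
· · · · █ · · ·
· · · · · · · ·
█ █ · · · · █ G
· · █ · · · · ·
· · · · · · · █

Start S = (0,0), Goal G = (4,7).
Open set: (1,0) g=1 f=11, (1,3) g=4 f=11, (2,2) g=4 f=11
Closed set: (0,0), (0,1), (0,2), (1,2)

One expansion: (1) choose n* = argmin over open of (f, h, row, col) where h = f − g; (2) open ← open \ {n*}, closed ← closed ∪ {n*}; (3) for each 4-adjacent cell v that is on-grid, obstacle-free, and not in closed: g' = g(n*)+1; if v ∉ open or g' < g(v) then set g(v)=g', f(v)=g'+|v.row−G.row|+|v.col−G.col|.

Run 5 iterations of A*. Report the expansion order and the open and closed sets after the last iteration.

order=[(1,3) → (1,4) → (1,5) → (1,6) → (1,7)]; open=[(0,4) g=6 f=13, (0,5) g=7 f=13, (0,6) g=8 f=13, (0,7) g=9 f=13, (1,0) g=1 f=11, (2,2) g=4 f=11, (2,3) g=5 f=11, (2,5) g=7 f=11, (2,6) g=8 f=11, (2,7) g=9 f=11]; closed=[(0,0), (0,1), (0,2), (1,2), (1,3), (1,4), (1,5), (1,6), (1,7)]

step 1: expand (1,3) (f=11, h=7) → closed; open now [(1,0) g=1 f=11, (1,4) g=5 f=11, (2,2) g=4 f=11, (2,3) g=5 f=11]
step 2: expand (1,4) (f=11, h=6) → closed; open now [(0,4) g=6 f=13, (1,0) g=1 f=11, (1,5) g=6 f=11, (2,2) g=4 f=11, (2,3) g=5 f=11]
step 3: expand (1,5) (f=11, h=5) → closed; open now [(0,4) g=6 f=13, (0,5) g=7 f=13, (1,0) g=1 f=11, (1,6) g=7 f=11, (2,2) g=4 f=11, (2,3) g=5 f=11, (2,5) g=7 f=11]
step 4: expand (1,6) (f=11, h=4) → closed; open now [(0,4) g=6 f=13, (0,5) g=7 f=13, (0,6) g=8 f=13, (1,0) g=1 f=11, (1,7) g=8 f=11, (2,2) g=4 f=11, (2,3) g=5 f=11, (2,5) g=7 f=11, (2,6) g=8 f=11]
step 5: expand (1,7) (f=11, h=3) → closed; open now [(0,4) g=6 f=13, (0,5) g=7 f=13, (0,6) g=8 f=13, (0,7) g=9 f=13, (1,0) g=1 f=11, (2,2) g=4 f=11, (2,3) g=5 f=11, (2,5) g=7 f=11, (2,6) g=8 f=11, (2,7) g=9 f=11]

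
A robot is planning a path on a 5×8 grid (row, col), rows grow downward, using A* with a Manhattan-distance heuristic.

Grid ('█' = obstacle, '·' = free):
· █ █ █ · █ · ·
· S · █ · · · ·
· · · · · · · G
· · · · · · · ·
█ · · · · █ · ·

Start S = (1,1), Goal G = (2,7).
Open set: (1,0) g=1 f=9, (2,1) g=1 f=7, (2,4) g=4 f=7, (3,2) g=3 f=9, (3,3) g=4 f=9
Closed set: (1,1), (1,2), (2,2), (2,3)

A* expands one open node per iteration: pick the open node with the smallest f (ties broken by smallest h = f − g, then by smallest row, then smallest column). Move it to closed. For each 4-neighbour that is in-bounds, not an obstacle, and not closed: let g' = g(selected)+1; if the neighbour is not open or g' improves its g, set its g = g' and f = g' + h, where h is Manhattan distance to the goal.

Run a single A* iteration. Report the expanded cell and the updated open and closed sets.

expanded=(2,4); open=[(1,0) g=1 f=9, (1,4) g=5 f=9, (2,1) g=1 f=7, (2,5) g=5 f=7, (3,2) g=3 f=9, (3,3) g=4 f=9, (3,4) g=5 f=9]; closed=[(1,1), (1,2), (2,2), (2,3), (2,4)]

step 1: expand (2,4) (f=7, h=3) → closed; open now [(1,0) g=1 f=9, (1,4) g=5 f=9, (2,1) g=1 f=7, (2,5) g=5 f=7, (3,2) g=3 f=9, (3,3) g=4 f=9, (3,4) g=5 f=9]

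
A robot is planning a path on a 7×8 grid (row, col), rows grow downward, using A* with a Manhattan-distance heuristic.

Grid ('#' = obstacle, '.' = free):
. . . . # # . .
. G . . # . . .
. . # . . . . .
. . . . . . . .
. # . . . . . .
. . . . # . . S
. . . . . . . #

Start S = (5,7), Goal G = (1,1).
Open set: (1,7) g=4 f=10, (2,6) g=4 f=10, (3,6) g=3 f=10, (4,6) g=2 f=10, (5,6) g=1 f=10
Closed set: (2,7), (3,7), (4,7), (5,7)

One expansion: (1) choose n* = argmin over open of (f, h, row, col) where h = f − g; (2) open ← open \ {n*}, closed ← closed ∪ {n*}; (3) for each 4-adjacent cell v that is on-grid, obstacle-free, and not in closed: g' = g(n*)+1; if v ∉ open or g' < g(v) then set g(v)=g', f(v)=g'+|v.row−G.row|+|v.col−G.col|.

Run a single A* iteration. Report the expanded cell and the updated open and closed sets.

expanded=(1,7); open=[(0,7) g=5 f=12, (1,6) g=5 f=10, (2,6) g=4 f=10, (3,6) g=3 f=10, (4,6) g=2 f=10, (5,6) g=1 f=10]; closed=[(1,7), (2,7), (3,7), (4,7), (5,7)]

step 1: expand (1,7) (f=10, h=6) → closed; open now [(0,7) g=5 f=12, (1,6) g=5 f=10, (2,6) g=4 f=10, (3,6) g=3 f=10, (4,6) g=2 f=10, (5,6) g=1 f=10]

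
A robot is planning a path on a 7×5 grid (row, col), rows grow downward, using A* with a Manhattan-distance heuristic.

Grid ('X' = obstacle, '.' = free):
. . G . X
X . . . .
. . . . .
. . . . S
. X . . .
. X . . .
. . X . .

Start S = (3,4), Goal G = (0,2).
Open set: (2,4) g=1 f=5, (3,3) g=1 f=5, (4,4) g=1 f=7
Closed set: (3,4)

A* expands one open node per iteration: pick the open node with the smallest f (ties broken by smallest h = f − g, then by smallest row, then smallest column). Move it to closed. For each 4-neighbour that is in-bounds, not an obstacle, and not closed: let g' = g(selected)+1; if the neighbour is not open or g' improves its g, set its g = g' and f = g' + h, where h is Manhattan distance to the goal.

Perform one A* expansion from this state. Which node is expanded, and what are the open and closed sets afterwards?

step 1: expand (2,4) (f=5, h=4) → closed; open now [(1,4) g=2 f=5, (2,3) g=2 f=5, (3,3) g=1 f=5, (4,4) g=1 f=7]

expanded=(2,4); open=[(1,4) g=2 f=5, (2,3) g=2 f=5, (3,3) g=1 f=5, (4,4) g=1 f=7]; closed=[(2,4), (3,4)]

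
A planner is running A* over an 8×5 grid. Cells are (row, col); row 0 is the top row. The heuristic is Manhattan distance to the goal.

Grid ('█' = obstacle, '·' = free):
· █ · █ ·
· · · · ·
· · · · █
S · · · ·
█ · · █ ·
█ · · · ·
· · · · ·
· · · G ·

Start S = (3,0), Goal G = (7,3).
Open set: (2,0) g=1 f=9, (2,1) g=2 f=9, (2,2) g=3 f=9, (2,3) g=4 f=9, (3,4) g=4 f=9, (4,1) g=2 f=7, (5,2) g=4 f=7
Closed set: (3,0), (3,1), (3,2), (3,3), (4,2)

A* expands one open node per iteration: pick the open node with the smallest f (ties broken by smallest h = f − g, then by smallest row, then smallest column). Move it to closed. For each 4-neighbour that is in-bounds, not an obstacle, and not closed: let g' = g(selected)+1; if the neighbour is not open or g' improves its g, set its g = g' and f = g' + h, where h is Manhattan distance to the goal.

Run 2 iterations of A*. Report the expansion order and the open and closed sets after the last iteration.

step 1: expand (5,2) (f=7, h=3) → closed; open now [(2,0) g=1 f=9, (2,1) g=2 f=9, (2,2) g=3 f=9, (2,3) g=4 f=9, (3,4) g=4 f=9, (4,1) g=2 f=7, (5,1) g=5 f=9, (5,3) g=5 f=7, (6,2) g=5 f=7]
step 2: expand (5,3) (f=7, h=2) → closed; open now [(2,0) g=1 f=9, (2,1) g=2 f=9, (2,2) g=3 f=9, (2,3) g=4 f=9, (3,4) g=4 f=9, (4,1) g=2 f=7, (5,1) g=5 f=9, (5,4) g=6 f=9, (6,2) g=5 f=7, (6,3) g=6 f=7]

order=[(5,2) → (5,3)]; open=[(2,0) g=1 f=9, (2,1) g=2 f=9, (2,2) g=3 f=9, (2,3) g=4 f=9, (3,4) g=4 f=9, (4,1) g=2 f=7, (5,1) g=5 f=9, (5,4) g=6 f=9, (6,2) g=5 f=7, (6,3) g=6 f=7]; closed=[(3,0), (3,1), (3,2), (3,3), (4,2), (5,2), (5,3)]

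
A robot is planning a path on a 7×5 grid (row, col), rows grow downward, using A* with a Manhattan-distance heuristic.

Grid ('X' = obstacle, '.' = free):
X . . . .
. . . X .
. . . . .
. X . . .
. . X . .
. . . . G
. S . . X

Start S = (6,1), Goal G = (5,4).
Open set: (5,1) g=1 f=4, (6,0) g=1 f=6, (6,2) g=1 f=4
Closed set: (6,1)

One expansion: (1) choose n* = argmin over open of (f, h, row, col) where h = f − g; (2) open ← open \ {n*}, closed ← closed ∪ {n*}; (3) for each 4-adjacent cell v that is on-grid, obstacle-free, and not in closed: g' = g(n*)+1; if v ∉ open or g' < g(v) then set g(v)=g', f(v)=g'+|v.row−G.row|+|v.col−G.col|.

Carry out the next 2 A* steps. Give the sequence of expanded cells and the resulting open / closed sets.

step 1: expand (5,1) (f=4, h=3) → closed; open now [(4,1) g=2 f=6, (5,0) g=2 f=6, (5,2) g=2 f=4, (6,0) g=1 f=6, (6,2) g=1 f=4]
step 2: expand (5,2) (f=4, h=2) → closed; open now [(4,1) g=2 f=6, (5,0) g=2 f=6, (5,3) g=3 f=4, (6,0) g=1 f=6, (6,2) g=1 f=4]

order=[(5,1) → (5,2)]; open=[(4,1) g=2 f=6, (5,0) g=2 f=6, (5,3) g=3 f=4, (6,0) g=1 f=6, (6,2) g=1 f=4]; closed=[(5,1), (5,2), (6,1)]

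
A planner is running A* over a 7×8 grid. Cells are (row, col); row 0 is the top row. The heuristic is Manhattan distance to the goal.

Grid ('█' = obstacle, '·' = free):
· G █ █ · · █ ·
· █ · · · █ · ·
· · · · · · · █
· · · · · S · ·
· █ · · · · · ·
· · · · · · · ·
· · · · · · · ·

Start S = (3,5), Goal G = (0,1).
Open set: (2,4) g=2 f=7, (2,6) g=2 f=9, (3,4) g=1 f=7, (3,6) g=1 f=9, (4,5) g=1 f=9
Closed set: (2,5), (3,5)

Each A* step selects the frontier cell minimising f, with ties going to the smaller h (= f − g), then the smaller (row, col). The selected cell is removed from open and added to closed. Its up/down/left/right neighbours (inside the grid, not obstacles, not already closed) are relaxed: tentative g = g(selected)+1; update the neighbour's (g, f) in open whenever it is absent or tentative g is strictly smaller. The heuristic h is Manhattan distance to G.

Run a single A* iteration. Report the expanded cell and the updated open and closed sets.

step 1: expand (2,4) (f=7, h=5) → closed; open now [(1,4) g=3 f=7, (2,3) g=3 f=7, (2,6) g=2 f=9, (3,4) g=1 f=7, (3,6) g=1 f=9, (4,5) g=1 f=9]

expanded=(2,4); open=[(1,4) g=3 f=7, (2,3) g=3 f=7, (2,6) g=2 f=9, (3,4) g=1 f=7, (3,6) g=1 f=9, (4,5) g=1 f=9]; closed=[(2,4), (2,5), (3,5)]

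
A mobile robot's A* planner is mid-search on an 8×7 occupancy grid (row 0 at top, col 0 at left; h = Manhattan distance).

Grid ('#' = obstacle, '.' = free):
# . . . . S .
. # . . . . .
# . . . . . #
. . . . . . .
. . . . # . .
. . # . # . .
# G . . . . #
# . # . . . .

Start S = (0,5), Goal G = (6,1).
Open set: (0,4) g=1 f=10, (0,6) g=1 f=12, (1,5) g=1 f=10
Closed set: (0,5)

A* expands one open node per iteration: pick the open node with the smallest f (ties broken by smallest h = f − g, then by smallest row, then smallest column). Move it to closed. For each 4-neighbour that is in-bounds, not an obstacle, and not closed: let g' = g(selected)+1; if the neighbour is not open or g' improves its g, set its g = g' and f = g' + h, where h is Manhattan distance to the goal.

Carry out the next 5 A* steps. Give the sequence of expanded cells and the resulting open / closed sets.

order=[(0,4) → (0,3) → (0,2) → (0,1) → (1,2)]; open=[(0,6) g=1 f=12, (1,3) g=3 f=10, (1,4) g=2 f=10, (1,5) g=1 f=10, (2,2) g=5 f=10]; closed=[(0,1), (0,2), (0,3), (0,4), (0,5), (1,2)]

step 1: expand (0,4) (f=10, h=9) → closed; open now [(0,3) g=2 f=10, (0,6) g=1 f=12, (1,4) g=2 f=10, (1,5) g=1 f=10]
step 2: expand (0,3) (f=10, h=8) → closed; open now [(0,2) g=3 f=10, (0,6) g=1 f=12, (1,3) g=3 f=10, (1,4) g=2 f=10, (1,5) g=1 f=10]
step 3: expand (0,2) (f=10, h=7) → closed; open now [(0,1) g=4 f=10, (0,6) g=1 f=12, (1,2) g=4 f=10, (1,3) g=3 f=10, (1,4) g=2 f=10, (1,5) g=1 f=10]
step 4: expand (0,1) (f=10, h=6) → closed; open now [(0,6) g=1 f=12, (1,2) g=4 f=10, (1,3) g=3 f=10, (1,4) g=2 f=10, (1,5) g=1 f=10]
step 5: expand (1,2) (f=10, h=6) → closed; open now [(0,6) g=1 f=12, (1,3) g=3 f=10, (1,4) g=2 f=10, (1,5) g=1 f=10, (2,2) g=5 f=10]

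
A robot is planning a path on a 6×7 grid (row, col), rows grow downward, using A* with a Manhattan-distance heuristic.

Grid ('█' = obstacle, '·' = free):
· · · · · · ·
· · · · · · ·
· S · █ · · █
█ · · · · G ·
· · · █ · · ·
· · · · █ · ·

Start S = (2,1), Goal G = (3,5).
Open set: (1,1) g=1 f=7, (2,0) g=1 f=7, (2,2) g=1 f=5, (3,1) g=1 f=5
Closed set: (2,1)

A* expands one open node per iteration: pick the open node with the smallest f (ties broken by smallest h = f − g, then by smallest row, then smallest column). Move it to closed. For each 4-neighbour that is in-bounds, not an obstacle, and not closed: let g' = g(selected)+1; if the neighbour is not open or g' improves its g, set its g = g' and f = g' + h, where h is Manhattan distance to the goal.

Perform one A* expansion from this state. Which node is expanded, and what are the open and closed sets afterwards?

step 1: expand (2,2) (f=5, h=4) → closed; open now [(1,1) g=1 f=7, (1,2) g=2 f=7, (2,0) g=1 f=7, (3,1) g=1 f=5, (3,2) g=2 f=5]

expanded=(2,2); open=[(1,1) g=1 f=7, (1,2) g=2 f=7, (2,0) g=1 f=7, (3,1) g=1 f=5, (3,2) g=2 f=5]; closed=[(2,1), (2,2)]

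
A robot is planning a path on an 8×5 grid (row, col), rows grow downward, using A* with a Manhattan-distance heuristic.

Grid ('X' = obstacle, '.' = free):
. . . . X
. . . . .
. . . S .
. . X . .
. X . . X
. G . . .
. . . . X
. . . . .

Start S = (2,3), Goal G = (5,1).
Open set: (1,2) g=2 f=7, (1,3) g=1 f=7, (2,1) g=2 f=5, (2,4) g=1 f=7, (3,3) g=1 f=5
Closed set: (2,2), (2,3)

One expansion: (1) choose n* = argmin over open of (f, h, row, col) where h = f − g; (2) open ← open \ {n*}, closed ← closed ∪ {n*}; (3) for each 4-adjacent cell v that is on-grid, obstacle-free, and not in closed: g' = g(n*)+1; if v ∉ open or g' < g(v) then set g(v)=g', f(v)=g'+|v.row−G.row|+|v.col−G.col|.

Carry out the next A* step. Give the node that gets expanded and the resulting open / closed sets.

step 1: expand (2,1) (f=5, h=3) → closed; open now [(1,1) g=3 f=7, (1,2) g=2 f=7, (1,3) g=1 f=7, (2,0) g=3 f=7, (2,4) g=1 f=7, (3,1) g=3 f=5, (3,3) g=1 f=5]

expanded=(2,1); open=[(1,1) g=3 f=7, (1,2) g=2 f=7, (1,3) g=1 f=7, (2,0) g=3 f=7, (2,4) g=1 f=7, (3,1) g=3 f=5, (3,3) g=1 f=5]; closed=[(2,1), (2,2), (2,3)]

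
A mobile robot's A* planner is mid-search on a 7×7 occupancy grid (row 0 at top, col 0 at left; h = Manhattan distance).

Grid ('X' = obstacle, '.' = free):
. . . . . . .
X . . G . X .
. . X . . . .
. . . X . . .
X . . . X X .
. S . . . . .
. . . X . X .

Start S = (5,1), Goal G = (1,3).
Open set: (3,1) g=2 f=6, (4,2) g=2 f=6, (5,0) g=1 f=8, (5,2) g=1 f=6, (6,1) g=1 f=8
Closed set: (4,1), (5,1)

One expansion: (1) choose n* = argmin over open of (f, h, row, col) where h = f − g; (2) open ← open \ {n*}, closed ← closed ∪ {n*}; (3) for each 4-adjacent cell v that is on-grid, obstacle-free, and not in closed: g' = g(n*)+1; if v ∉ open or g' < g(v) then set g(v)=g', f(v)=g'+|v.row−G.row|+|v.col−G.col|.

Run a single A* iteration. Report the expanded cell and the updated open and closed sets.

step 1: expand (3,1) (f=6, h=4) → closed; open now [(2,1) g=3 f=6, (3,0) g=3 f=8, (3,2) g=3 f=6, (4,2) g=2 f=6, (5,0) g=1 f=8, (5,2) g=1 f=6, (6,1) g=1 f=8]

expanded=(3,1); open=[(2,1) g=3 f=6, (3,0) g=3 f=8, (3,2) g=3 f=6, (4,2) g=2 f=6, (5,0) g=1 f=8, (5,2) g=1 f=6, (6,1) g=1 f=8]; closed=[(3,1), (4,1), (5,1)]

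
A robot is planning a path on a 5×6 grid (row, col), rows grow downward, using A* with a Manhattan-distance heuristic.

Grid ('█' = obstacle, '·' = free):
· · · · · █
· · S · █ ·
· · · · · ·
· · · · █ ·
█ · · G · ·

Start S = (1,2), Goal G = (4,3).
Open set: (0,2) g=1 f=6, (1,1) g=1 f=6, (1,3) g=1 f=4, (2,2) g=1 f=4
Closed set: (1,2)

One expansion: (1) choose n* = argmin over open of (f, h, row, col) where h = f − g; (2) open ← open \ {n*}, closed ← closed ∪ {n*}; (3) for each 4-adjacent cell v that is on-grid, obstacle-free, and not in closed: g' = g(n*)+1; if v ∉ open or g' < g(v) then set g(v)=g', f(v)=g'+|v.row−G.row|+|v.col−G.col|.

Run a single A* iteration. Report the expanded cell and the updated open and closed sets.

step 1: expand (1,3) (f=4, h=3) → closed; open now [(0,2) g=1 f=6, (0,3) g=2 f=6, (1,1) g=1 f=6, (2,2) g=1 f=4, (2,3) g=2 f=4]

expanded=(1,3); open=[(0,2) g=1 f=6, (0,3) g=2 f=6, (1,1) g=1 f=6, (2,2) g=1 f=4, (2,3) g=2 f=4]; closed=[(1,2), (1,3)]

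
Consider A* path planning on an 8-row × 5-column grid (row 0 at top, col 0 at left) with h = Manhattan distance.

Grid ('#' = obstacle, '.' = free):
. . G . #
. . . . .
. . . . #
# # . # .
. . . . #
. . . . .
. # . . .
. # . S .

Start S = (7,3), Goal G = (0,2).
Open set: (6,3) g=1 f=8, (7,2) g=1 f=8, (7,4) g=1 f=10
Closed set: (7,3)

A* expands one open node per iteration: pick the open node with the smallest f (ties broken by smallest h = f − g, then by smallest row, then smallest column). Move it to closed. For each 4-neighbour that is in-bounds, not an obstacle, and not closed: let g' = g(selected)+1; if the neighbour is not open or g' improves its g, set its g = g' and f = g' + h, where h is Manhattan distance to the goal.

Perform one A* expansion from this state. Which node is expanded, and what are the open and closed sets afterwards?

expanded=(6,3); open=[(5,3) g=2 f=8, (6,2) g=2 f=8, (6,4) g=2 f=10, (7,2) g=1 f=8, (7,4) g=1 f=10]; closed=[(6,3), (7,3)]

step 1: expand (6,3) (f=8, h=7) → closed; open now [(5,3) g=2 f=8, (6,2) g=2 f=8, (6,4) g=2 f=10, (7,2) g=1 f=8, (7,4) g=1 f=10]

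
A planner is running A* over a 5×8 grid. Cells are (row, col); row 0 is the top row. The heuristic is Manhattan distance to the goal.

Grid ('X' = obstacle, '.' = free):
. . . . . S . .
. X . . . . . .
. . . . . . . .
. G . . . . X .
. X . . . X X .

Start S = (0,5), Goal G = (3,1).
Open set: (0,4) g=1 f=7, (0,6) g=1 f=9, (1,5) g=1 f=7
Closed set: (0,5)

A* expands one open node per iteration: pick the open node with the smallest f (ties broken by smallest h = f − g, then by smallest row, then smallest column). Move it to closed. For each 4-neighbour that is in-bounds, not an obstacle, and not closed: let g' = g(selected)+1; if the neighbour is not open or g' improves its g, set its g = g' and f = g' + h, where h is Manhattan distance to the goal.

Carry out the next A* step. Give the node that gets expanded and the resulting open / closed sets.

step 1: expand (0,4) (f=7, h=6) → closed; open now [(0,3) g=2 f=7, (0,6) g=1 f=9, (1,4) g=2 f=7, (1,5) g=1 f=7]

expanded=(0,4); open=[(0,3) g=2 f=7, (0,6) g=1 f=9, (1,4) g=2 f=7, (1,5) g=1 f=7]; closed=[(0,4), (0,5)]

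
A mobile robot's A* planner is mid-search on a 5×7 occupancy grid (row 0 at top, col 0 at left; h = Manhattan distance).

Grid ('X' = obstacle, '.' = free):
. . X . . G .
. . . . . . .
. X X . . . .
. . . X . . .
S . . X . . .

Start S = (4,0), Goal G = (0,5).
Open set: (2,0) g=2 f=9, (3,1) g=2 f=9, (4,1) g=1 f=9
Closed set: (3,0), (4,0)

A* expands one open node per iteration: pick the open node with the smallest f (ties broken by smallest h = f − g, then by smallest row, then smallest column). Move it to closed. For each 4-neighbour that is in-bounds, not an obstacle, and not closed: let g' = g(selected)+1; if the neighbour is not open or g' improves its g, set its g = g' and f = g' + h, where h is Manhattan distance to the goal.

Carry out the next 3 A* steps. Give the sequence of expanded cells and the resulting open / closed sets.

order=[(2,0) → (1,0) → (0,0)]; open=[(0,1) g=5 f=9, (1,1) g=4 f=9, (3,1) g=2 f=9, (4,1) g=1 f=9]; closed=[(0,0), (1,0), (2,0), (3,0), (4,0)]

step 1: expand (2,0) (f=9, h=7) → closed; open now [(1,0) g=3 f=9, (3,1) g=2 f=9, (4,1) g=1 f=9]
step 2: expand (1,0) (f=9, h=6) → closed; open now [(0,0) g=4 f=9, (1,1) g=4 f=9, (3,1) g=2 f=9, (4,1) g=1 f=9]
step 3: expand (0,0) (f=9, h=5) → closed; open now [(0,1) g=5 f=9, (1,1) g=4 f=9, (3,1) g=2 f=9, (4,1) g=1 f=9]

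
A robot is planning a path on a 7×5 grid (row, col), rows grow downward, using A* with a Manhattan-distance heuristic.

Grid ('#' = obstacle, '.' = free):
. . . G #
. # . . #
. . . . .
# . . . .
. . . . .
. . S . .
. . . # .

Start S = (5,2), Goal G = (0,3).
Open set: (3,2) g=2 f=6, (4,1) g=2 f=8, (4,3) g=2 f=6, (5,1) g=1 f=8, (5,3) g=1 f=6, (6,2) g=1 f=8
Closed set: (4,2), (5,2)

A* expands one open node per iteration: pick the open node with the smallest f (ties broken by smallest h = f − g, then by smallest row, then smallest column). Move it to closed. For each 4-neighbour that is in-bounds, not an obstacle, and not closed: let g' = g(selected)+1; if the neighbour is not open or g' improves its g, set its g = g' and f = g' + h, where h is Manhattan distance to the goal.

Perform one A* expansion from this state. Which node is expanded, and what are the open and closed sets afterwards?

expanded=(3,2); open=[(2,2) g=3 f=6, (3,1) g=3 f=8, (3,3) g=3 f=6, (4,1) g=2 f=8, (4,3) g=2 f=6, (5,1) g=1 f=8, (5,3) g=1 f=6, (6,2) g=1 f=8]; closed=[(3,2), (4,2), (5,2)]

step 1: expand (3,2) (f=6, h=4) → closed; open now [(2,2) g=3 f=6, (3,1) g=3 f=8, (3,3) g=3 f=6, (4,1) g=2 f=8, (4,3) g=2 f=6, (5,1) g=1 f=8, (5,3) g=1 f=6, (6,2) g=1 f=8]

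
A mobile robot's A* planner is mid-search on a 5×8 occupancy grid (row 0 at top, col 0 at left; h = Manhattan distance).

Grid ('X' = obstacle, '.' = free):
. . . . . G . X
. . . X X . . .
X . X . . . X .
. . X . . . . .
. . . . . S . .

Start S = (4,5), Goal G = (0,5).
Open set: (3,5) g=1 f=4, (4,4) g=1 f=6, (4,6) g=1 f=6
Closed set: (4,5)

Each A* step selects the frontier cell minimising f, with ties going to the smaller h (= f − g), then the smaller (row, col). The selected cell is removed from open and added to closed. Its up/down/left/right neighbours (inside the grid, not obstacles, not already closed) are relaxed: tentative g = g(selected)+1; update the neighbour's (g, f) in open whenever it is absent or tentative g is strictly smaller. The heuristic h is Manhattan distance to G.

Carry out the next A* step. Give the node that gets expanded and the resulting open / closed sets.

step 1: expand (3,5) (f=4, h=3) → closed; open now [(2,5) g=2 f=4, (3,4) g=2 f=6, (3,6) g=2 f=6, (4,4) g=1 f=6, (4,6) g=1 f=6]

expanded=(3,5); open=[(2,5) g=2 f=4, (3,4) g=2 f=6, (3,6) g=2 f=6, (4,4) g=1 f=6, (4,6) g=1 f=6]; closed=[(3,5), (4,5)]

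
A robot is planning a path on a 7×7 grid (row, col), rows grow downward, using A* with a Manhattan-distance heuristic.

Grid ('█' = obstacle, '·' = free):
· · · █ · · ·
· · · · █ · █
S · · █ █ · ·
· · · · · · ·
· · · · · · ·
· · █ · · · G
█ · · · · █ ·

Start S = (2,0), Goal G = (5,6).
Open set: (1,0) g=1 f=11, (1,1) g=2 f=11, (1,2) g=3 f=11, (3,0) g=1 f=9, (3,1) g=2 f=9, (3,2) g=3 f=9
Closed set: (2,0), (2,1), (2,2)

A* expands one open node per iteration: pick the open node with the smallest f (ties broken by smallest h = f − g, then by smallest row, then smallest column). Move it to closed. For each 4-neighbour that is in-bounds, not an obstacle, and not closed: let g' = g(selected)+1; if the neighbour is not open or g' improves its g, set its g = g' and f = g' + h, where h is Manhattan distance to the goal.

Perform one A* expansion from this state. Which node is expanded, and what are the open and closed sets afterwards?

step 1: expand (3,2) (f=9, h=6) → closed; open now [(1,0) g=1 f=11, (1,1) g=2 f=11, (1,2) g=3 f=11, (3,0) g=1 f=9, (3,1) g=2 f=9, (3,3) g=4 f=9, (4,2) g=4 f=9]

expanded=(3,2); open=[(1,0) g=1 f=11, (1,1) g=2 f=11, (1,2) g=3 f=11, (3,0) g=1 f=9, (3,1) g=2 f=9, (3,3) g=4 f=9, (4,2) g=4 f=9]; closed=[(2,0), (2,1), (2,2), (3,2)]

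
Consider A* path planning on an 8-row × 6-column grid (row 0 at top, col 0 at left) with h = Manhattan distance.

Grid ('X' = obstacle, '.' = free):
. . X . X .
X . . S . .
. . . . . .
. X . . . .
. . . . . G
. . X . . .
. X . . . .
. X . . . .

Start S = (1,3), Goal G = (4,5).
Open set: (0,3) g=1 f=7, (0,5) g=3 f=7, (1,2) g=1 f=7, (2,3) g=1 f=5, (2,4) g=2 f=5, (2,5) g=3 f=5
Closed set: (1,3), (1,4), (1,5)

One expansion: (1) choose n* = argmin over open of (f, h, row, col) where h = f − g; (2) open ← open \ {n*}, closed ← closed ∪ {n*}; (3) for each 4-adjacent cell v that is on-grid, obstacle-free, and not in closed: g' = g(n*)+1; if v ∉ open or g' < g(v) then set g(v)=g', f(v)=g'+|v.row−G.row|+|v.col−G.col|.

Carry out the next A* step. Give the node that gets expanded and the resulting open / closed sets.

expanded=(2,5); open=[(0,3) g=1 f=7, (0,5) g=3 f=7, (1,2) g=1 f=7, (2,3) g=1 f=5, (2,4) g=2 f=5, (3,5) g=4 f=5]; closed=[(1,3), (1,4), (1,5), (2,5)]

step 1: expand (2,5) (f=5, h=2) → closed; open now [(0,3) g=1 f=7, (0,5) g=3 f=7, (1,2) g=1 f=7, (2,3) g=1 f=5, (2,4) g=2 f=5, (3,5) g=4 f=5]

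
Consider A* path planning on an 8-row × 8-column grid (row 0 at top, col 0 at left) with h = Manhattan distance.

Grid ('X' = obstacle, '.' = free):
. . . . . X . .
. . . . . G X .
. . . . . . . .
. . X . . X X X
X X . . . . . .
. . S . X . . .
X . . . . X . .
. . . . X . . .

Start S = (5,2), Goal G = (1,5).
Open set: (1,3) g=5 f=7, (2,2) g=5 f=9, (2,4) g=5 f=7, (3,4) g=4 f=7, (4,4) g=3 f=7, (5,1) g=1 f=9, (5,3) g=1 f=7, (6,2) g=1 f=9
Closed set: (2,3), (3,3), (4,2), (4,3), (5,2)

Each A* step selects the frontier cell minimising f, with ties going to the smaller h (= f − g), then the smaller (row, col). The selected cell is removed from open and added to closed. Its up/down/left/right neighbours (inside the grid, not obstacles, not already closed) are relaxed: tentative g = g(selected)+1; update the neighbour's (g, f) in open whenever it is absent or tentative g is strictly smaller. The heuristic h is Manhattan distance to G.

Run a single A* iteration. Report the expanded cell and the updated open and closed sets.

step 1: expand (1,3) (f=7, h=2) → closed; open now [(0,3) g=6 f=9, (1,2) g=6 f=9, (1,4) g=6 f=7, (2,2) g=5 f=9, (2,4) g=5 f=7, (3,4) g=4 f=7, (4,4) g=3 f=7, (5,1) g=1 f=9, (5,3) g=1 f=7, (6,2) g=1 f=9]

expanded=(1,3); open=[(0,3) g=6 f=9, (1,2) g=6 f=9, (1,4) g=6 f=7, (2,2) g=5 f=9, (2,4) g=5 f=7, (3,4) g=4 f=7, (4,4) g=3 f=7, (5,1) g=1 f=9, (5,3) g=1 f=7, (6,2) g=1 f=9]; closed=[(1,3), (2,3), (3,3), (4,2), (4,3), (5,2)]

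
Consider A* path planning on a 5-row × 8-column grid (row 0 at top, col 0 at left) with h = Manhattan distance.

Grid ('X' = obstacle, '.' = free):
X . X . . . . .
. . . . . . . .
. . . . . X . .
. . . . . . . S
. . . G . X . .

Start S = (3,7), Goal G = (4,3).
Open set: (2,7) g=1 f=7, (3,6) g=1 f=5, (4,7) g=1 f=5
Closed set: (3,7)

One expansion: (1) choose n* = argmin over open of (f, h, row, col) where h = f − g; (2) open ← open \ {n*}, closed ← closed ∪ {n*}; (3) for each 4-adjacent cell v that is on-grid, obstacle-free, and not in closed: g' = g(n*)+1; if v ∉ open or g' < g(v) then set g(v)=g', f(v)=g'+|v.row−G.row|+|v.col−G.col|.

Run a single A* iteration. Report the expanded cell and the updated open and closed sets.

expanded=(3,6); open=[(2,6) g=2 f=7, (2,7) g=1 f=7, (3,5) g=2 f=5, (4,6) g=2 f=5, (4,7) g=1 f=5]; closed=[(3,6), (3,7)]

step 1: expand (3,6) (f=5, h=4) → closed; open now [(2,6) g=2 f=7, (2,7) g=1 f=7, (3,5) g=2 f=5, (4,6) g=2 f=5, (4,7) g=1 f=5]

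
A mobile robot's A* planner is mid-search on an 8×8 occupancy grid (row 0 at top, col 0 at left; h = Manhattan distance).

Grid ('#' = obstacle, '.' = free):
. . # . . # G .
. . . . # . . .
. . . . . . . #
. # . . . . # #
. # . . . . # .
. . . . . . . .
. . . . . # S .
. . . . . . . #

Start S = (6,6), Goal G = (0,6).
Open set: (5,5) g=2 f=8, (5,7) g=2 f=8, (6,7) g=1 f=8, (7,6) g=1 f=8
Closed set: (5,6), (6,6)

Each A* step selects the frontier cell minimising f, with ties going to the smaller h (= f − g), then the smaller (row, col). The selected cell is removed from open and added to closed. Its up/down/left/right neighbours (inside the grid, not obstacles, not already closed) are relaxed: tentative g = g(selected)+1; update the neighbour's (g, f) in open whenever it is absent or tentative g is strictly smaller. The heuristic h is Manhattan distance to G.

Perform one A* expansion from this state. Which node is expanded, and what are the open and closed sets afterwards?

expanded=(5,5); open=[(4,5) g=3 f=8, (5,4) g=3 f=10, (5,7) g=2 f=8, (6,7) g=1 f=8, (7,6) g=1 f=8]; closed=[(5,5), (5,6), (6,6)]

step 1: expand (5,5) (f=8, h=6) → closed; open now [(4,5) g=3 f=8, (5,4) g=3 f=10, (5,7) g=2 f=8, (6,7) g=1 f=8, (7,6) g=1 f=8]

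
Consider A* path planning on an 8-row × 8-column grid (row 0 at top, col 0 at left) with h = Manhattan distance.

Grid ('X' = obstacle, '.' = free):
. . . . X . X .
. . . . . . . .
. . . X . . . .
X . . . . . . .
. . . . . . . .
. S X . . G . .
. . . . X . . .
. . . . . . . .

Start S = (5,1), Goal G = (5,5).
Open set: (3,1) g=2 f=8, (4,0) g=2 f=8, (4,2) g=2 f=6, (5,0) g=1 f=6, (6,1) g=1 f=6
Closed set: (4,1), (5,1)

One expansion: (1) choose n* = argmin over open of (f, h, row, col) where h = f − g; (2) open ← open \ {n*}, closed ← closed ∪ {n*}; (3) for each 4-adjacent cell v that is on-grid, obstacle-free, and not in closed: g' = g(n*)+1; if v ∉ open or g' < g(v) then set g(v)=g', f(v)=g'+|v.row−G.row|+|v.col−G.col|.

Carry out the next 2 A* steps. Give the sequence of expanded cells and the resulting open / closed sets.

order=[(4,2) → (4,3)]; open=[(3,1) g=2 f=8, (3,2) g=3 f=8, (3,3) g=4 f=8, (4,0) g=2 f=8, (4,4) g=4 f=6, (5,0) g=1 f=6, (5,3) g=4 f=6, (6,1) g=1 f=6]; closed=[(4,1), (4,2), (4,3), (5,1)]

step 1: expand (4,2) (f=6, h=4) → closed; open now [(3,1) g=2 f=8, (3,2) g=3 f=8, (4,0) g=2 f=8, (4,3) g=3 f=6, (5,0) g=1 f=6, (6,1) g=1 f=6]
step 2: expand (4,3) (f=6, h=3) → closed; open now [(3,1) g=2 f=8, (3,2) g=3 f=8, (3,3) g=4 f=8, (4,0) g=2 f=8, (4,4) g=4 f=6, (5,0) g=1 f=6, (5,3) g=4 f=6, (6,1) g=1 f=6]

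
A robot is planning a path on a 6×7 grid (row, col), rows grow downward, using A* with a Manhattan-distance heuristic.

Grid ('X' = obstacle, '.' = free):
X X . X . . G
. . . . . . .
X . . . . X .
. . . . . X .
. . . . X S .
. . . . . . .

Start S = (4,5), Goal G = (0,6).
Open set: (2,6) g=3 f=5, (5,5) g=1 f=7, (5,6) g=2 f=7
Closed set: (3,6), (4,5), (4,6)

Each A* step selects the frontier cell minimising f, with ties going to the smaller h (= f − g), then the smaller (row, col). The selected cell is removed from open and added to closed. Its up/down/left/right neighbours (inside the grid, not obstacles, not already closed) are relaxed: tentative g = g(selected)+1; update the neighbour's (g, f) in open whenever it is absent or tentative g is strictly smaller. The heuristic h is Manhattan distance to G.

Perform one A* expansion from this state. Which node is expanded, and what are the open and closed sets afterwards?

step 1: expand (2,6) (f=5, h=2) → closed; open now [(1,6) g=4 f=5, (5,5) g=1 f=7, (5,6) g=2 f=7]

expanded=(2,6); open=[(1,6) g=4 f=5, (5,5) g=1 f=7, (5,6) g=2 f=7]; closed=[(2,6), (3,6), (4,5), (4,6)]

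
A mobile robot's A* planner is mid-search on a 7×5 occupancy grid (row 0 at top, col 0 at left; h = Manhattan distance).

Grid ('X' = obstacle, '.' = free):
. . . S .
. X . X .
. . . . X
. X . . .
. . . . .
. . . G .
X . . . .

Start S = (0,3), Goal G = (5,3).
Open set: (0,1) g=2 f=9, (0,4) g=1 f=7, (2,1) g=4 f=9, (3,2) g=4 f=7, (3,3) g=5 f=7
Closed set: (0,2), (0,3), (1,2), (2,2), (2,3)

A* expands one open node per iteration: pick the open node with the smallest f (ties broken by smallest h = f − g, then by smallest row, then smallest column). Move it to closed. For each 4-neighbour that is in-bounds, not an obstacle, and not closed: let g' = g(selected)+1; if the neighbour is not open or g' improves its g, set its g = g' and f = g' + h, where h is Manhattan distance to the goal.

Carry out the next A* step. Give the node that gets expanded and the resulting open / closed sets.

step 1: expand (3,3) (f=7, h=2) → closed; open now [(0,1) g=2 f=9, (0,4) g=1 f=7, (2,1) g=4 f=9, (3,2) g=4 f=7, (3,4) g=6 f=9, (4,3) g=6 f=7]

expanded=(3,3); open=[(0,1) g=2 f=9, (0,4) g=1 f=7, (2,1) g=4 f=9, (3,2) g=4 f=7, (3,4) g=6 f=9, (4,3) g=6 f=7]; closed=[(0,2), (0,3), (1,2), (2,2), (2,3), (3,3)]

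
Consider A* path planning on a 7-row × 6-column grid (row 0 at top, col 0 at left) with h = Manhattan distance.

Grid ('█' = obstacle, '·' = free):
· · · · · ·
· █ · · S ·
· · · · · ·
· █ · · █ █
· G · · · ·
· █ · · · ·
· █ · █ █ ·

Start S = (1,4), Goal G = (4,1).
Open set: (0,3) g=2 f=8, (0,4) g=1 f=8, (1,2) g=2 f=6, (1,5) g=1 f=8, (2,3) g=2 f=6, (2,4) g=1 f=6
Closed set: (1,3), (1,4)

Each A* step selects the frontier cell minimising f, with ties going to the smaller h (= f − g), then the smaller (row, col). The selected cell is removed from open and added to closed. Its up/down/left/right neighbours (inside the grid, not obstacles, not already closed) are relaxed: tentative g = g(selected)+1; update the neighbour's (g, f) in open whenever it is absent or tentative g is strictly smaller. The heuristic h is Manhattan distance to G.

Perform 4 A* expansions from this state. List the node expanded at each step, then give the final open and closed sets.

order=[(1,2) → (2,2) → (2,1) → (3,2)]; open=[(0,2) g=3 f=8, (0,3) g=2 f=8, (0,4) g=1 f=8, (1,5) g=1 f=8, (2,0) g=5 f=8, (2,3) g=2 f=6, (2,4) g=1 f=6, (3,3) g=5 f=8, (4,2) g=5 f=6]; closed=[(1,2), (1,3), (1,4), (2,1), (2,2), (3,2)]

step 1: expand (1,2) (f=6, h=4) → closed; open now [(0,2) g=3 f=8, (0,3) g=2 f=8, (0,4) g=1 f=8, (1,5) g=1 f=8, (2,2) g=3 f=6, (2,3) g=2 f=6, (2,4) g=1 f=6]
step 2: expand (2,2) (f=6, h=3) → closed; open now [(0,2) g=3 f=8, (0,3) g=2 f=8, (0,4) g=1 f=8, (1,5) g=1 f=8, (2,1) g=4 f=6, (2,3) g=2 f=6, (2,4) g=1 f=6, (3,2) g=4 f=6]
step 3: expand (2,1) (f=6, h=2) → closed; open now [(0,2) g=3 f=8, (0,3) g=2 f=8, (0,4) g=1 f=8, (1,5) g=1 f=8, (2,0) g=5 f=8, (2,3) g=2 f=6, (2,4) g=1 f=6, (3,2) g=4 f=6]
step 4: expand (3,2) (f=6, h=2) → closed; open now [(0,2) g=3 f=8, (0,3) g=2 f=8, (0,4) g=1 f=8, (1,5) g=1 f=8, (2,0) g=5 f=8, (2,3) g=2 f=6, (2,4) g=1 f=6, (3,3) g=5 f=8, (4,2) g=5 f=6]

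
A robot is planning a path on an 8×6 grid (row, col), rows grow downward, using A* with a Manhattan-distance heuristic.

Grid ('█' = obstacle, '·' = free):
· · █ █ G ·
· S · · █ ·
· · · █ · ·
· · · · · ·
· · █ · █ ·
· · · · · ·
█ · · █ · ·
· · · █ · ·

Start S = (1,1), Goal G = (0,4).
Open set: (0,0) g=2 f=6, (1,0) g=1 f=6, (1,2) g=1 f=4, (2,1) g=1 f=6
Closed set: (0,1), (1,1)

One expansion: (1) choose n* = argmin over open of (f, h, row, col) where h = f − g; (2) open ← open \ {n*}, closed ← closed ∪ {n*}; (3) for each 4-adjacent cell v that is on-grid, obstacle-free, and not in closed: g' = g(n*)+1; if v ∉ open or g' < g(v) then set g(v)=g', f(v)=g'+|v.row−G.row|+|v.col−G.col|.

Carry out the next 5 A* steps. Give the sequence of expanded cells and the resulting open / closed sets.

step 1: expand (1,2) (f=4, h=3) → closed; open now [(0,0) g=2 f=6, (1,0) g=1 f=6, (1,3) g=2 f=4, (2,1) g=1 f=6, (2,2) g=2 f=6]
step 2: expand (1,3) (f=4, h=2) → closed; open now [(0,0) g=2 f=6, (1,0) g=1 f=6, (2,1) g=1 f=6, (2,2) g=2 f=6]
step 3: expand (0,0) (f=6, h=4) → closed; open now [(1,0) g=1 f=6, (2,1) g=1 f=6, (2,2) g=2 f=6]
step 4: expand (2,2) (f=6, h=4) → closed; open now [(1,0) g=1 f=6, (2,1) g=1 f=6, (3,2) g=3 f=8]
step 5: expand (1,0) (f=6, h=5) → closed; open now [(2,0) g=2 f=8, (2,1) g=1 f=6, (3,2) g=3 f=8]

order=[(1,2) → (1,3) → (0,0) → (2,2) → (1,0)]; open=[(2,0) g=2 f=8, (2,1) g=1 f=6, (3,2) g=3 f=8]; closed=[(0,0), (0,1), (1,0), (1,1), (1,2), (1,3), (2,2)]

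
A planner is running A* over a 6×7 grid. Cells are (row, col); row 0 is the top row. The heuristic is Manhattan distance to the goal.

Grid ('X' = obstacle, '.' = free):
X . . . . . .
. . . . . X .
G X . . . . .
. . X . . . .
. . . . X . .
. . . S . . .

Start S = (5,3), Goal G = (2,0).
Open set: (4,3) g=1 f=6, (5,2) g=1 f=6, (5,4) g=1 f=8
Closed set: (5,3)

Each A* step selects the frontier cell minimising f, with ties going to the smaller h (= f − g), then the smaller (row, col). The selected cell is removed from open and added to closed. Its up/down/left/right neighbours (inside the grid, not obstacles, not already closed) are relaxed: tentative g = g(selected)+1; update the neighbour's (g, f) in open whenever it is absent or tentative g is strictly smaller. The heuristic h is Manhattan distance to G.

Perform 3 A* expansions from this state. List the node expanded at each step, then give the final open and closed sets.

order=[(4,3) → (3,3) → (2,3)]; open=[(1,3) g=4 f=8, (2,2) g=4 f=6, (2,4) g=4 f=8, (3,4) g=3 f=8, (4,2) g=2 f=6, (5,2) g=1 f=6, (5,4) g=1 f=8]; closed=[(2,3), (3,3), (4,3), (5,3)]

step 1: expand (4,3) (f=6, h=5) → closed; open now [(3,3) g=2 f=6, (4,2) g=2 f=6, (5,2) g=1 f=6, (5,4) g=1 f=8]
step 2: expand (3,3) (f=6, h=4) → closed; open now [(2,3) g=3 f=6, (3,4) g=3 f=8, (4,2) g=2 f=6, (5,2) g=1 f=6, (5,4) g=1 f=8]
step 3: expand (2,3) (f=6, h=3) → closed; open now [(1,3) g=4 f=8, (2,2) g=4 f=6, (2,4) g=4 f=8, (3,4) g=3 f=8, (4,2) g=2 f=6, (5,2) g=1 f=6, (5,4) g=1 f=8]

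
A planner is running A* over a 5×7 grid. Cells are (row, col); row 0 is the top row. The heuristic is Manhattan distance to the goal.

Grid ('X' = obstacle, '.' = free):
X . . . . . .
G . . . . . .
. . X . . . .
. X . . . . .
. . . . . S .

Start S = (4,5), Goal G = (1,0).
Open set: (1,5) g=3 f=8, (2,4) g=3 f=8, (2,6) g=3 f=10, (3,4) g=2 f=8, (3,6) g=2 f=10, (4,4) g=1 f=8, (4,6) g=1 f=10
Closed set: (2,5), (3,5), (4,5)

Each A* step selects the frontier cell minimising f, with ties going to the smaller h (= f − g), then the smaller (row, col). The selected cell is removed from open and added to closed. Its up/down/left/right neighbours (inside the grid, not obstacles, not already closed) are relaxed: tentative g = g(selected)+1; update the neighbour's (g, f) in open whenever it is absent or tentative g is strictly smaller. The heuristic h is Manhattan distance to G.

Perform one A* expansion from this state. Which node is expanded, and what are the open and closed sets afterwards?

expanded=(1,5); open=[(0,5) g=4 f=10, (1,4) g=4 f=8, (1,6) g=4 f=10, (2,4) g=3 f=8, (2,6) g=3 f=10, (3,4) g=2 f=8, (3,6) g=2 f=10, (4,4) g=1 f=8, (4,6) g=1 f=10]; closed=[(1,5), (2,5), (3,5), (4,5)]

step 1: expand (1,5) (f=8, h=5) → closed; open now [(0,5) g=4 f=10, (1,4) g=4 f=8, (1,6) g=4 f=10, (2,4) g=3 f=8, (2,6) g=3 f=10, (3,4) g=2 f=8, (3,6) g=2 f=10, (4,4) g=1 f=8, (4,6) g=1 f=10]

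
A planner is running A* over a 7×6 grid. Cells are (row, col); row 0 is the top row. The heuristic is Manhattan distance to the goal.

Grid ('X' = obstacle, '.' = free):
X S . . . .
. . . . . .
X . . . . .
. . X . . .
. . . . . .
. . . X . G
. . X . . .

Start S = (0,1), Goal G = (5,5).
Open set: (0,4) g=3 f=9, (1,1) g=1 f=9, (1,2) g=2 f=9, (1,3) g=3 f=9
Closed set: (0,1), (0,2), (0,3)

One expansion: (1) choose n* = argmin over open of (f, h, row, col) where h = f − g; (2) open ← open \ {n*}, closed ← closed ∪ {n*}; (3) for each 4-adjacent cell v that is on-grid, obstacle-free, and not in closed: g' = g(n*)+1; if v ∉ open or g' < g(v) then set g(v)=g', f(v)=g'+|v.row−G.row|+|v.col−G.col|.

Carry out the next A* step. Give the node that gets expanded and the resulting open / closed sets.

step 1: expand (0,4) (f=9, h=6) → closed; open now [(0,5) g=4 f=9, (1,1) g=1 f=9, (1,2) g=2 f=9, (1,3) g=3 f=9, (1,4) g=4 f=9]

expanded=(0,4); open=[(0,5) g=4 f=9, (1,1) g=1 f=9, (1,2) g=2 f=9, (1,3) g=3 f=9, (1,4) g=4 f=9]; closed=[(0,1), (0,2), (0,3), (0,4)]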